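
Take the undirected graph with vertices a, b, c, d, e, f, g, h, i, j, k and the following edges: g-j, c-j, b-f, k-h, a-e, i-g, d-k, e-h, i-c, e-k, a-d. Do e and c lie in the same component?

The component containing e is {a, d, e, h, k}, and c is not in it.

No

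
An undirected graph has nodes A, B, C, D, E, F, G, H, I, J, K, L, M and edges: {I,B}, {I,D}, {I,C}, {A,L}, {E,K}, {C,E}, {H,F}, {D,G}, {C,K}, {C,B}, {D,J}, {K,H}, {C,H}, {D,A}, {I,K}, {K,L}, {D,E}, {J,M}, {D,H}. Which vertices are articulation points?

Removing D increases the component count from 1 to 3, so D is a cut vertex.
Removing H increases the component count from 1 to 2, so H is a cut vertex.
Removing J increases the component count from 1 to 2, so J is a cut vertex.
By contrast removing L leaves 1 component; it is not a cut vertex. No other vertex is a cut vertex either.

D, H, J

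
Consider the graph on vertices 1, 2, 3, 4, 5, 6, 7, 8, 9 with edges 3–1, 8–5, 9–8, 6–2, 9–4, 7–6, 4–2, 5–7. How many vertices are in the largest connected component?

7

Starting from 1 we can reach 1, 3. That is one component of size 2.
Starting from 2 we can reach 2, 4, 5, 6, 7, 8, 9. That is one component of size 7.
The largest has 7 vertices.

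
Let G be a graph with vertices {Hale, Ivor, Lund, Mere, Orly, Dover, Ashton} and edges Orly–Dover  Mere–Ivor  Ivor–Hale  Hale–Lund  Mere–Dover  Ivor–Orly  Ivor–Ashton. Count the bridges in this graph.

3

The edges on the cycle Mere-Ivor-Orly-Dover-Mere are not bridges since each lies on that cycle.
But removing Hale–Lund disconnects Hale from Lund; removing Ivor–Ashton disconnects Ivor from Ashton; removing Ivor–Hale disconnects Ivor from Hale — these are bridges.
That makes 3 bridges.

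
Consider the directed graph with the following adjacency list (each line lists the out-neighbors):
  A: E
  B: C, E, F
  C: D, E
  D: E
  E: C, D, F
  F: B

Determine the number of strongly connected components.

2

{B, C, D, E, F} are all mutually reachable — one SCC of size 5.
{A} is an SCC by itself.
That gives 2 strongly connected components.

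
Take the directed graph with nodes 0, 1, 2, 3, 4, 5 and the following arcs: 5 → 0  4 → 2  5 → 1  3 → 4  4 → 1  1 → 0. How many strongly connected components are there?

{0} is an SCC by itself.
{3} is an SCC by itself.
{1} is an SCC by itself.
{5} is an SCC by itself.
{4} is an SCC by itself.
(and 1 more singleton SCC)
That gives 6 strongly connected components.

6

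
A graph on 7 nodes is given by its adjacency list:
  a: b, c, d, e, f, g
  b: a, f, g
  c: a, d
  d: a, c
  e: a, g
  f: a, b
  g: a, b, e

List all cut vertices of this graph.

Removing a increases the component count from 1 to 2, so a is a cut vertex.
By contrast removing b leaves 1 component; it is not a cut vertex. No other vertex is a cut vertex either.

a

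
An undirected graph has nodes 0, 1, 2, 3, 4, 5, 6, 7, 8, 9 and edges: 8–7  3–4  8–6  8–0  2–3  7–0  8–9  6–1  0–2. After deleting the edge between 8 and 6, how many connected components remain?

3

Before removal there are 2 components.
8–6 is a bridge — removing it separates 8's side from 6's side.
After removal: 3 components.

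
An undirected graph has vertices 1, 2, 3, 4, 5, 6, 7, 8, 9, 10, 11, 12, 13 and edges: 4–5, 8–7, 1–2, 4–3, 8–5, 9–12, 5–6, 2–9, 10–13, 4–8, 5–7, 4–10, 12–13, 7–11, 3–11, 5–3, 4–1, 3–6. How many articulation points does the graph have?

1

Removing 4 increases the component count from 1 to 2, so 4 is a cut vertex.
By contrast removing 12 leaves 1 component; it is not a cut vertex. No other vertex is a cut vertex either.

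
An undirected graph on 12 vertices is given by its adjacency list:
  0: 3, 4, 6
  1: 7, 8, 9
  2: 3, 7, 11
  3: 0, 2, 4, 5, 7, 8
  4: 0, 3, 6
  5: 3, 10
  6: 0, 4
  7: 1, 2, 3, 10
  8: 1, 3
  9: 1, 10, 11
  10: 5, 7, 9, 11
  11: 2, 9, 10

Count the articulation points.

Removing 3 increases the component count from 1 to 2, so 3 is a cut vertex.
By contrast removing 8 leaves 1 component; it is not a cut vertex. No other vertex is a cut vertex either.

1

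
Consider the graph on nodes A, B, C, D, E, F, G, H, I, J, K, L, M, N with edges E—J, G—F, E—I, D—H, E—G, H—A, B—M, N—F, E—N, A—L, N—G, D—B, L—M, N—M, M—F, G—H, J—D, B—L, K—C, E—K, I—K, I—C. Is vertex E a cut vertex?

Yes

Deleting E raises the number of components from 1 to 2, so E is a cut vertex.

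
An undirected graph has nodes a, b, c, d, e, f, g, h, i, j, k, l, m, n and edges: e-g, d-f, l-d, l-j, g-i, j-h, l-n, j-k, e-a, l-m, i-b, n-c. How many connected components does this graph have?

Starting from a we can reach a, b, e, g, i. That is one component of size 5.
Starting from c we can reach c, d, f, h, j, k, l, m, n. That is one component of size 9.
Total: 2 components.

2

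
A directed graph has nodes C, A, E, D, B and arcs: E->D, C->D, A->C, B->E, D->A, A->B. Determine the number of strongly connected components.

1

{A, B, C, D, E} are all mutually reachable — one SCC of size 5.
That gives 1 strongly connected component.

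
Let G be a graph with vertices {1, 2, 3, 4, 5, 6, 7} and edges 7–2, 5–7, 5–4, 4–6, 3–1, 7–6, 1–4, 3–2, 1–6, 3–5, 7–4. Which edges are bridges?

none

The edges on the cycle 3-1-4-7-5-3 are not bridges since each lies on that cycle.
Every edge lies on some cycle, so there are no bridges.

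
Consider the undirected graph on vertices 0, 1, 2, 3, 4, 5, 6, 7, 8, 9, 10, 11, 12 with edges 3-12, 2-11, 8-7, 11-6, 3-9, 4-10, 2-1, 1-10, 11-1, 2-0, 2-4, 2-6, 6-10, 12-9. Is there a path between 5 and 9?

The component containing 5 is {5}, and 9 is not in it.

No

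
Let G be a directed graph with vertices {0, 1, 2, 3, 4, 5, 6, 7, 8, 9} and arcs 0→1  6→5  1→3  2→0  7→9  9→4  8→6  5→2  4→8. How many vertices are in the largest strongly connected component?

1

{2} is an SCC by itself.
{6} is an SCC by itself.
{0} is an SCC by itself.
{7} is an SCC by itself.
{1} is an SCC by itself.
(and 5 more singleton SCCs)
The largest has 1 vertex.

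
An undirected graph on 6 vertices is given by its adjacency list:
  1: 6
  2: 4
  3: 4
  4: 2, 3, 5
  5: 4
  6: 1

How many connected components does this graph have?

2

Starting from 1 we can reach 1, 6. That is one component of size 2.
Starting from 2 we can reach 2, 3, 4, 5. That is one component of size 4.
Total: 2 components.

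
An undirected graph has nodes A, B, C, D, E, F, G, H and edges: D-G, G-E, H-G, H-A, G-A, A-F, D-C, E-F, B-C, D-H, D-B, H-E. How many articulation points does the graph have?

Removing D increases the component count from 1 to 2, so D is a cut vertex.
By contrast removing G leaves 1 component; it is not a cut vertex. No other vertex is a cut vertex either.

1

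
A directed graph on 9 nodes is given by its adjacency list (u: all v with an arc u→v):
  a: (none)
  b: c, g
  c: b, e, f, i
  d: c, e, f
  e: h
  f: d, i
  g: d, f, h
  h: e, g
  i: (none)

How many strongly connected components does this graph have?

{b, c, d, e, f, g, h} are all mutually reachable — one SCC of size 7.
{a} is an SCC by itself.
{i} is an SCC by itself.
That gives 3 strongly connected components.

3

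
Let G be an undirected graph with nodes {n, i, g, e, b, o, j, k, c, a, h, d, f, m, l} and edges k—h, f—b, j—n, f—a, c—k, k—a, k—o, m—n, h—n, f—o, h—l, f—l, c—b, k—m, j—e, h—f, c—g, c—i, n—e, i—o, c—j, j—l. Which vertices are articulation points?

c

Removing c increases the component count from 2 to 3, so c is a cut vertex.
By contrast removing f leaves 2 components; it is not a cut vertex. No other vertex is a cut vertex either.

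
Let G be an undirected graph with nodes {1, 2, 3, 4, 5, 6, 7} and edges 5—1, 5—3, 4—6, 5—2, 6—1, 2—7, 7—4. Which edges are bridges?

The edges on the cycle 5-2-7-4-6-1-5 are not bridges since each lies on that cycle.
But removing 5—3 disconnects 5 from 3 — this is a bridge.

3-5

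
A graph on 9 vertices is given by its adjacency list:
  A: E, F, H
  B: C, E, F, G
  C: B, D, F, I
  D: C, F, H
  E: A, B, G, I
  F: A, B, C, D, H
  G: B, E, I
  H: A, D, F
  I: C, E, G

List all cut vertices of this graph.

Removing E, for instance, still leaves 1 component. No single vertex removal increases the component count — the graph has no articulation points.

none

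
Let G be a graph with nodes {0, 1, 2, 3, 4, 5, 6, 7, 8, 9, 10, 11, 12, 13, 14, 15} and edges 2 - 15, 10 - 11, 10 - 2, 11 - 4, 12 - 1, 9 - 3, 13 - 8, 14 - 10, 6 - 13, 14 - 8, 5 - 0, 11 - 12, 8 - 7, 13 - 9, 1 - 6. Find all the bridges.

0-5, 10-2, 11-4, 13-9, 15-2, 3-9, 7-8

The edges on the cycle 14-10-11-12-1-6-13-8-14 are not bridges since each lies on that cycle.
But removing 7 - 8 disconnects 7 from 8; removing 9 - 3 disconnects 9 from 3; removing 2 - 15 disconnects 2 from 15; removing 2 - 10 disconnects 2 from 10 — these are bridges.
In total 7 edges are bridges.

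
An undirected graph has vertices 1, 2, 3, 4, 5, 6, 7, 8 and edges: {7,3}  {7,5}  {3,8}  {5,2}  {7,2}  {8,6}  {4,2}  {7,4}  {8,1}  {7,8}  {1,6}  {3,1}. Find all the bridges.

none

The edges on the cycle 7-3-1-6-8-7 are not bridges since each lies on that cycle.
Every edge lies on some cycle, so there are no bridges.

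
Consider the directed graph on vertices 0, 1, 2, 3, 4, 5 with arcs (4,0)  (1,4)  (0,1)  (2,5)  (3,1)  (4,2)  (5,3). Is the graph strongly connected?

Yes

From 0 we can reach every vertex (0, 1, 2, 3, 4, 5), and every vertex can reach 0 (0, 1, 2, 3, 4, 5). So the whole graph is one strongly connected component.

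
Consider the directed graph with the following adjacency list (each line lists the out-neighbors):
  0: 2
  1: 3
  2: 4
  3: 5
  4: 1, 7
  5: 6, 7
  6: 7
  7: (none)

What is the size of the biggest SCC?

1

{4} is an SCC by itself.
{7} is an SCC by itself.
{0} is an SCC by itself.
{1} is an SCC by itself.
{3} is an SCC by itself.
(and 3 more singleton SCCs)
The largest has 1 vertex.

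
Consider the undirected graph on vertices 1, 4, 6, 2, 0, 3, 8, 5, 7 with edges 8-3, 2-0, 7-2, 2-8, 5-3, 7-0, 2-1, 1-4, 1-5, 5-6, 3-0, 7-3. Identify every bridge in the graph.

1-4, 5-6

The edges on the cycle 7-2-1-5-3-7 are not bridges since each lies on that cycle.
But removing 5-6 disconnects 5 from 6; removing 4-1 disconnects 4 from 1 — these are bridges.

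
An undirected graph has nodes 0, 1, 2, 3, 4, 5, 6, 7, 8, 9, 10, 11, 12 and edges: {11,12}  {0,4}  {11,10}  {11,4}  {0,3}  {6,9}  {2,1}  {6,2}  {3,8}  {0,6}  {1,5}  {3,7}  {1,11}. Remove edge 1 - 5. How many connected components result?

2

Before removal there is 1 component.
1 - 5 is a bridge — removing it separates 1's side from 5's side.
After removal: 2 components.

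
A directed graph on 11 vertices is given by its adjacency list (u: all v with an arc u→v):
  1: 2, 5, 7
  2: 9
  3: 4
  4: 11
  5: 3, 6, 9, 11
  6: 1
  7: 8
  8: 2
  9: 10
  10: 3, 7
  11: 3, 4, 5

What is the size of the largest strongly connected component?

11

{1, 2, 3, 4, 5, 6, 7, 8, 9, 10, 11} are all mutually reachable — one SCC of size 11.
The largest has 11 vertices.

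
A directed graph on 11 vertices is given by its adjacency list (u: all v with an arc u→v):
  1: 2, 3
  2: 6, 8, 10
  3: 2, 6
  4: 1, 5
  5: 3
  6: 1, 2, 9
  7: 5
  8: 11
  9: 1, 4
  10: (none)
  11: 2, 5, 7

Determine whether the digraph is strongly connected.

There is no directed path from 10 to 11, so the graph is not strongly connected.

No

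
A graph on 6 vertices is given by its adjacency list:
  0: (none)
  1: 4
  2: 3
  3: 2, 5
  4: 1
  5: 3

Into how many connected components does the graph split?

3

0 is isolated — a component by itself.
Starting from 1 we can reach 1, 4. That is one component of size 2.
Starting from 2 we can reach 2, 3, 5. That is one component of size 3.
Total: 3 components.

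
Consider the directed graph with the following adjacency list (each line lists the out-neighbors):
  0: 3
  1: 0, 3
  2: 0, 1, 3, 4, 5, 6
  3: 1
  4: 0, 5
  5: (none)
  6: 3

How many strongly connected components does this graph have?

5

{0, 1, 3} are all mutually reachable — one SCC of size 3.
{5} is an SCC by itself.
{6} is an SCC by itself.
{4} is an SCC by itself.
{2} is an SCC by itself.
That gives 5 strongly connected components.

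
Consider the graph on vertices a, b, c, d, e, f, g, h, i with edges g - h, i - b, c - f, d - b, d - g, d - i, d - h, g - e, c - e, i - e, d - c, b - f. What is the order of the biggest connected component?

a is isolated — a component by itself.
Starting from b we can reach b, c, d, e, f, g, h, i. That is one component of size 8.
The largest has 8 vertices.

8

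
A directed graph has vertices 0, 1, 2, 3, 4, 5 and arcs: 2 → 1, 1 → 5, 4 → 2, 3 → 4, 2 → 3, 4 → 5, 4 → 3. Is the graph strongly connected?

There is no directed path from 1 to 4, so the graph is not strongly connected.

No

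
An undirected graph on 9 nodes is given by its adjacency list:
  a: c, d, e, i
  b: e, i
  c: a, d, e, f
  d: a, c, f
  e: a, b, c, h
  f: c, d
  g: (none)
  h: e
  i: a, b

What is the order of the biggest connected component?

8

g is isolated — a component by itself.
Starting from a we can reach a, b, c, d, e, f, h, i. That is one component of size 8.
The largest has 8 vertices.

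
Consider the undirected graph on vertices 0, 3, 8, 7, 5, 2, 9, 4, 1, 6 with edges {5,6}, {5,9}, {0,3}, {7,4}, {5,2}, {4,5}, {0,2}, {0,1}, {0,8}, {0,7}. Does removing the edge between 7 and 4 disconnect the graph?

No

After removing 7-4, the path 7-0-2-5-4 still connects them, so the edge is not a bridge.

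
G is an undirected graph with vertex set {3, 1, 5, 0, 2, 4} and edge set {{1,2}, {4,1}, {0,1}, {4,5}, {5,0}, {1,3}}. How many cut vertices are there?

Removing 1 increases the component count from 1 to 3, so 1 is a cut vertex.
By contrast removing 0 leaves 1 component; it is not a cut vertex. No other vertex is a cut vertex either.

1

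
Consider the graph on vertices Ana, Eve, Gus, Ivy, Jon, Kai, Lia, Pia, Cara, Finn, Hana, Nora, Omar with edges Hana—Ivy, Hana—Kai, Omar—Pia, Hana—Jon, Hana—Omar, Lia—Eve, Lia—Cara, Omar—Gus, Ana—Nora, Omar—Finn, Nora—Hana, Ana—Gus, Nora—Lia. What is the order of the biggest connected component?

13

Starting from Ana we can reach Ana, Eve, Gus, Ivy, Jon, Kai, Lia, Pia, Cara, Finn, Hana, Nora, Omar. That is one component of size 13.
The largest has 13 vertices.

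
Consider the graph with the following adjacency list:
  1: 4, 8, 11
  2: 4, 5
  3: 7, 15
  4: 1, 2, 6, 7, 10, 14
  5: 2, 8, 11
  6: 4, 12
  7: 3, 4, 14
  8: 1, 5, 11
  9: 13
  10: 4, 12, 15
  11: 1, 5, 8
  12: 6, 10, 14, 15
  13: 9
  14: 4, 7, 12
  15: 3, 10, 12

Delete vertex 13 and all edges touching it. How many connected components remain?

2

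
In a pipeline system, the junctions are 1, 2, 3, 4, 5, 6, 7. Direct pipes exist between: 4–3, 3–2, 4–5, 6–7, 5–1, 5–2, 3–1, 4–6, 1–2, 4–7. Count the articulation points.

1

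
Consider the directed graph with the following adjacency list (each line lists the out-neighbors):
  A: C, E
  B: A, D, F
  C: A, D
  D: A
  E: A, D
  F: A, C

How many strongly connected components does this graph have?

{A, C, D, E} are all mutually reachable — one SCC of size 4.
{B} is an SCC by itself.
{F} is an SCC by itself.
That gives 3 strongly connected components.

3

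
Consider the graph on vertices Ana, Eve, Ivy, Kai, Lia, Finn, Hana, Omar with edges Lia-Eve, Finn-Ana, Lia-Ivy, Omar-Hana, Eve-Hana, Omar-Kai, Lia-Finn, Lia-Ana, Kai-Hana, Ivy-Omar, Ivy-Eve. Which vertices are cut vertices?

Lia

Removing Lia increases the component count from 1 to 2, so Lia is a cut vertex.
By contrast removing Eve leaves 1 component; it is not a cut vertex. No other vertex is a cut vertex either.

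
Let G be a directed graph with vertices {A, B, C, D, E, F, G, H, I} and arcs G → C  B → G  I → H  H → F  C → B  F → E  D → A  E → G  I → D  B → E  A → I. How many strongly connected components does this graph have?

4

{B, C, E, G} are all mutually reachable — one SCC of size 4.
{A, D, I} are all mutually reachable — one SCC of size 3.
{F} is an SCC by itself.
{H} is an SCC by itself.
That gives 4 strongly connected components.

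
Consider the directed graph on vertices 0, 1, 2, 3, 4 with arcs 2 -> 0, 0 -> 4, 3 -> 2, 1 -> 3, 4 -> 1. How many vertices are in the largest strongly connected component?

5

{0, 1, 2, 3, 4} are all mutually reachable — one SCC of size 5.
The largest has 5 vertices.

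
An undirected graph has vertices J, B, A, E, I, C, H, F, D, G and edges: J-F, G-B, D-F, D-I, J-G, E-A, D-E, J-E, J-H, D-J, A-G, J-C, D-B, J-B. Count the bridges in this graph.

The edges on the cycle J-E-A-G-J are not bridges since each lies on that cycle.
But removing J-C disconnects J from C; removing D-I disconnects D from I; removing J-H disconnects J from H — these are bridges.
That makes 3 bridges.

3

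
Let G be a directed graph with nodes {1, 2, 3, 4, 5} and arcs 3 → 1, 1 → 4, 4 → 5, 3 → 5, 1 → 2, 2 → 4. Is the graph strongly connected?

There is no directed path from 5 to 3, so the graph is not strongly connected.

No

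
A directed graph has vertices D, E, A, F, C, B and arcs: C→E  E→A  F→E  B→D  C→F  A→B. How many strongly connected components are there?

{C} is an SCC by itself.
{B} is an SCC by itself.
{A} is an SCC by itself.
{E} is an SCC by itself.
{D} is an SCC by itself.
(and 1 more singleton SCC)
That gives 6 strongly connected components.

6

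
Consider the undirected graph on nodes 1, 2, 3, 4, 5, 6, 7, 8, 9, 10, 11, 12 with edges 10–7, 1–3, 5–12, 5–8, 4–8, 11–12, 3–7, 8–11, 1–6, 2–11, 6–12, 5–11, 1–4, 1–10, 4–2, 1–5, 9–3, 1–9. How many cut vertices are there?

Removing 1 increases the component count from 1 to 2, so 1 is a cut vertex.
By contrast removing 2 leaves 1 component; it is not a cut vertex. No other vertex is a cut vertex either.

1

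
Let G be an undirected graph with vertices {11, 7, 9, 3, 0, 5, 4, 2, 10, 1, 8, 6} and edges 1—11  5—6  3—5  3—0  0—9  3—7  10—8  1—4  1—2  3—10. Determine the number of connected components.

2

Starting from 1 we can reach 1, 2, 4, 11. That is one component of size 4.
Starting from 0 we can reach 0, 3, 5, 6, 7, 8, 9, 10. That is one component of size 8.
Total: 2 components.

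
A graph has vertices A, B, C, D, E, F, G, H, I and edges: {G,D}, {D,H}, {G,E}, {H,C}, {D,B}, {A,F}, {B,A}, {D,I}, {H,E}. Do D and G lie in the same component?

Yes

From D we can reach A, B, C, D, E, F, G, H, I, which includes G.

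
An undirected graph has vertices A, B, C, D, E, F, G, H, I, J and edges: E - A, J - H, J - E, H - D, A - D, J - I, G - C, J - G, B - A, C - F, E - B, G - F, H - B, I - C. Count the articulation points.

1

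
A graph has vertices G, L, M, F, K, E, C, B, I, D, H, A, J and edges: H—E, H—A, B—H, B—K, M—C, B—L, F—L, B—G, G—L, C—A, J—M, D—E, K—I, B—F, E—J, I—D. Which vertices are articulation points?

B

Removing B increases the component count from 1 to 2, so B is a cut vertex.
By contrast removing G leaves 1 component; it is not a cut vertex. No other vertex is a cut vertex either.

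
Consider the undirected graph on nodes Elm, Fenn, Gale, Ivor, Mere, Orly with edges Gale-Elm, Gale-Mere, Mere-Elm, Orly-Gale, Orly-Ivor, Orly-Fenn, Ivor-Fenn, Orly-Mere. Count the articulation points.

1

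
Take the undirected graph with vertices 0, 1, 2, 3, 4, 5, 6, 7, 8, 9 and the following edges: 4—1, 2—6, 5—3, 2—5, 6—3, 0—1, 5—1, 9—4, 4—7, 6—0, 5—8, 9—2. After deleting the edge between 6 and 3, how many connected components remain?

6 and 3 are still connected via 6-2-5-3, so the component count stays at 1.

1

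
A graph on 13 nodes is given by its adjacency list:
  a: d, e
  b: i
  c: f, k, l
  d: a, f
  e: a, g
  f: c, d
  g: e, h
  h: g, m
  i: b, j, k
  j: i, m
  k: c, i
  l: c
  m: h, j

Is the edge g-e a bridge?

No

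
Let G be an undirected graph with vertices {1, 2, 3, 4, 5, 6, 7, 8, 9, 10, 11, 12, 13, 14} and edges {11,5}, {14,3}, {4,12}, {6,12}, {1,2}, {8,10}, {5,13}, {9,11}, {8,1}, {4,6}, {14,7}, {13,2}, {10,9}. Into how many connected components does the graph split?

Starting from 3 we can reach 3, 7, 14. That is one component of size 3.
Starting from 4 we can reach 4, 6, 12. That is one component of size 3.
Starting from 1 we can reach 1, 2, 5, 8, 9, 10, 11, 13. That is one component of size 8.
Total: 3 components.

3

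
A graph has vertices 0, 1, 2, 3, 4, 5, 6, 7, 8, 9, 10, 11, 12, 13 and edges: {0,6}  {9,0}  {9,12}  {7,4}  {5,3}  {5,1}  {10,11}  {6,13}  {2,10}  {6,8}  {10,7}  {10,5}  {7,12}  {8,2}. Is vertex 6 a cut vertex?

Yes

Deleting 6 raises the number of components from 1 to 2, so 6 is a cut vertex.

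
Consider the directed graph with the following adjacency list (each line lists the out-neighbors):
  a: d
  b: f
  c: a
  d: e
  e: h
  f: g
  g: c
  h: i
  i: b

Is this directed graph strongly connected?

From a we can reach every vertex (a, b, c, d, e, f, g, h, i), and every vertex can reach a (a, b, c, d, e, f, g, h, i). So the whole graph is one strongly connected component.

Yes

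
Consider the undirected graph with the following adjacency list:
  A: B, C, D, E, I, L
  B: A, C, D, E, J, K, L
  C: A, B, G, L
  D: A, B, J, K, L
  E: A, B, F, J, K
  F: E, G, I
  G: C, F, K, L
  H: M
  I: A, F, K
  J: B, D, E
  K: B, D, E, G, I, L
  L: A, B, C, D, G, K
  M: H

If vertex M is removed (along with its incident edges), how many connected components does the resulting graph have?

2

With M gone, the remaining components are: {H}; {A, B, C, D, E, F, G, I, J, K, L}.
That is 2 components.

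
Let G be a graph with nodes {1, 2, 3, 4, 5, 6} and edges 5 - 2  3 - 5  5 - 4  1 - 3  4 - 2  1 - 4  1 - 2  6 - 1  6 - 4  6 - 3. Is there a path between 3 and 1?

From 3 we can reach 1, 2, 3, 4, 5, 6, which includes 1.

Yes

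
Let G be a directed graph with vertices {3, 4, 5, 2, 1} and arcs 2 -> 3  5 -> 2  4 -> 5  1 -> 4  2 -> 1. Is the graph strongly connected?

There is no directed path from 3 to 4, so the graph is not strongly connected.

No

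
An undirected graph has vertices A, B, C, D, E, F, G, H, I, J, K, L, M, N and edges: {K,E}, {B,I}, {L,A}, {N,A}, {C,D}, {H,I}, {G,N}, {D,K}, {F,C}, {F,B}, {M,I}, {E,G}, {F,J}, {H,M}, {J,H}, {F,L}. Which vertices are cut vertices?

Removing F increases the component count from 1 to 2, so F is a cut vertex.
By contrast removing H leaves 1 component; it is not a cut vertex. No other vertex is a cut vertex either.

F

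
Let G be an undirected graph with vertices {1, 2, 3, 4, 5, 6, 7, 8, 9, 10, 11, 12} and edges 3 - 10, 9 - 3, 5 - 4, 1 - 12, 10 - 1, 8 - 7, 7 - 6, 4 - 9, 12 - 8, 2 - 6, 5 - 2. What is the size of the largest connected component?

11 is isolated — a component by itself.
Starting from 1 we can reach 1, 2, 3, 4, 5, 6, 7, 8, 9, 10, 12. That is one component of size 11.
The largest has 11 vertices.

11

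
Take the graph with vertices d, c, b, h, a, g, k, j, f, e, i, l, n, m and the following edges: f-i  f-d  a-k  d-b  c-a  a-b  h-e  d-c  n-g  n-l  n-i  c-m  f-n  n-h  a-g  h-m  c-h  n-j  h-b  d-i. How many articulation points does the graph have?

Removing a increases the component count from 1 to 2, so a is a cut vertex.
Removing h increases the component count from 1 to 2, so h is a cut vertex.
Removing n increases the component count from 1 to 3, so n is a cut vertex.
By contrast removing d leaves 1 component; it is not a cut vertex. No other vertex is a cut vertex either.

3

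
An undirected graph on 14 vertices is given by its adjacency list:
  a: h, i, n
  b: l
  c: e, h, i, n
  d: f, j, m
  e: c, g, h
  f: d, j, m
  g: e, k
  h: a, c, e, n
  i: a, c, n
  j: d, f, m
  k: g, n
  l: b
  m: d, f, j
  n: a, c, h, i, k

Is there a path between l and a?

No

The component containing l is {b, l}, and a is not in it.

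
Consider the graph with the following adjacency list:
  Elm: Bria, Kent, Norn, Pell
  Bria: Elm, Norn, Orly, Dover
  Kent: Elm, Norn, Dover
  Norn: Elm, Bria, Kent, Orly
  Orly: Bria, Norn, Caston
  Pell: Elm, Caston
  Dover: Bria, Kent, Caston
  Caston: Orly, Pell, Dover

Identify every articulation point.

none

Removing Bria, for instance, still leaves 1 component. No single vertex removal increases the component count — the graph has no articulation points.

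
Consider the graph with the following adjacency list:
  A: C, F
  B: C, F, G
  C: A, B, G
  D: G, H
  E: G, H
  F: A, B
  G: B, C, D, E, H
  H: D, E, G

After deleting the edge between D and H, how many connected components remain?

D and H are still connected via D-G-H, so the component count stays at 1.

1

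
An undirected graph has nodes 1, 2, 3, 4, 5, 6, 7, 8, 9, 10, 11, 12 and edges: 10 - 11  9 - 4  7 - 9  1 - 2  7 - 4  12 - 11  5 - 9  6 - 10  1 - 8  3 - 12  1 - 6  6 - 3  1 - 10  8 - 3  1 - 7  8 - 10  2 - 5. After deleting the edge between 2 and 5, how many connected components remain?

1

2 and 5 are still connected via 2-1-7-9-5, so the component count stays at 1.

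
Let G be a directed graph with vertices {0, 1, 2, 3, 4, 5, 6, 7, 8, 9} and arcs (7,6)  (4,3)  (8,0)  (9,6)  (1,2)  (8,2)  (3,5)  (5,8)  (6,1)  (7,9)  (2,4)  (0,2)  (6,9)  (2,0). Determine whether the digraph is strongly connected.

There is no directed path from 1 to 6, so the graph is not strongly connected.

No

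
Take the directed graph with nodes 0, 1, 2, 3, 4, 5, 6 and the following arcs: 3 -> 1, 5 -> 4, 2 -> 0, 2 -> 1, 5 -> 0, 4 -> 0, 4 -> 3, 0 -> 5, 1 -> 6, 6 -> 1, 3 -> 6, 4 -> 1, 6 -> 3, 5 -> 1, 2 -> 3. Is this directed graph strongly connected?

No

There is no directed path from 1 to 5, so the graph is not strongly connected.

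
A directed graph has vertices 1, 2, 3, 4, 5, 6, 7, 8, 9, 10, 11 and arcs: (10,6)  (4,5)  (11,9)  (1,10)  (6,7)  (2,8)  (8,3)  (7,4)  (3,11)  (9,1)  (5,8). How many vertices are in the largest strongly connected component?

10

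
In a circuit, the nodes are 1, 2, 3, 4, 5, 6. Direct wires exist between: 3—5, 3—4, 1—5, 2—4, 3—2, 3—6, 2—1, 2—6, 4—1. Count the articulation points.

0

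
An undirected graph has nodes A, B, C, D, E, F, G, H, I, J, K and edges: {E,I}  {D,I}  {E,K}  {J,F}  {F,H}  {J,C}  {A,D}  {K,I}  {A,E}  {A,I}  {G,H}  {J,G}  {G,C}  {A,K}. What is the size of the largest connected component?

B is isolated — a component by itself.
Starting from C we can reach C, F, G, H, J. That is one component of size 5.
Starting from A we can reach A, D, E, I, K. That is one component of size 5.
The largest has 5 vertices.

5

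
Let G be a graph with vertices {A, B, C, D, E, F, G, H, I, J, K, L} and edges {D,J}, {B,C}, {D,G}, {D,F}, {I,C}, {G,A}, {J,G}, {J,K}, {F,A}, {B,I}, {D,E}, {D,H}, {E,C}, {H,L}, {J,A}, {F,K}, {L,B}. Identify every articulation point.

D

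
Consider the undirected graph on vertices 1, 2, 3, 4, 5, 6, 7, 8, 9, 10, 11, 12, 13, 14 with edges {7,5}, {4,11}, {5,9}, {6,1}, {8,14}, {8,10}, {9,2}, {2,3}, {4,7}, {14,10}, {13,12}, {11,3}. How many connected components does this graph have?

4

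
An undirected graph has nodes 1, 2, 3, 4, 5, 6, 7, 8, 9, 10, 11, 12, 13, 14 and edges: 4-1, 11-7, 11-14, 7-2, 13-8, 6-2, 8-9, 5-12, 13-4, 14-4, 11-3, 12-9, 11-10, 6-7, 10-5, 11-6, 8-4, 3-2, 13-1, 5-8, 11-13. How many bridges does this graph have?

The edges on the cycle 5-12-9-8-5 are not bridges since each lies on that cycle.
Every edge lies on some cycle, so there are no bridges.

0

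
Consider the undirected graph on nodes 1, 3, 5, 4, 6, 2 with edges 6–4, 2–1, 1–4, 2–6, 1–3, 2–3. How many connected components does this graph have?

2

5 is isolated — a component by itself.
Starting from 1 we can reach 1, 2, 3, 4, 6. That is one component of size 5.
Total: 2 components.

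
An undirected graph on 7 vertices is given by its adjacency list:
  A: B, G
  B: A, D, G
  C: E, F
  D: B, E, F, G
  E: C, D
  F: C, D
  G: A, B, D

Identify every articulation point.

Removing D increases the component count from 1 to 2, so D is a cut vertex.
By contrast removing E leaves 1 component; it is not a cut vertex. No other vertex is a cut vertex either.

D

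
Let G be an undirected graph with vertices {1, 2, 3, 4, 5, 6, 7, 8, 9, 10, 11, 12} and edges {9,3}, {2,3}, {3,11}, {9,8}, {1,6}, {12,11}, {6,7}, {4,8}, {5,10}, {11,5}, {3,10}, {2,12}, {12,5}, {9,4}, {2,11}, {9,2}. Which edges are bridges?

The edges on the cycle 9-4-8-9 are not bridges since each lies on that cycle.
But removing 6–7 disconnects 6 from 7; removing 1–6 disconnects 1 from 6 — these are bridges.

1-6, 6-7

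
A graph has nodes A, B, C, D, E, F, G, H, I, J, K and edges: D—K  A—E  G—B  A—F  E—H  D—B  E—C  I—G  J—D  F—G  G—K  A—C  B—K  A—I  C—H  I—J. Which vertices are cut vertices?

Removing A increases the component count from 1 to 2, so A is a cut vertex.
By contrast removing I leaves 1 component; it is not a cut vertex. No other vertex is a cut vertex either.

A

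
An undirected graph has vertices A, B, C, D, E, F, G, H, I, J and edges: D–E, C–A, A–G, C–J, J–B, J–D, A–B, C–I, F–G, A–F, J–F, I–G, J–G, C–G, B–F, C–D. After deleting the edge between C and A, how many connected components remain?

2

C and A are still connected via C-G-A, so the component count stays at 2.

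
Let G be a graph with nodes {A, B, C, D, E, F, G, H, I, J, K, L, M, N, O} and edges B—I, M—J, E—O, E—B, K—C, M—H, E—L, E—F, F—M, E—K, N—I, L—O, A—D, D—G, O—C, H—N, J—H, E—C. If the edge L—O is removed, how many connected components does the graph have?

2

L and O are still connected via L-E-O, so the component count stays at 2.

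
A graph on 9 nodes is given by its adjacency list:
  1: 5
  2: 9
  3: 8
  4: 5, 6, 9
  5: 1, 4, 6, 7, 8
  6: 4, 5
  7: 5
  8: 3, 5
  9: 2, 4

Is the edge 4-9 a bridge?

Yes

Removing 4-9 leaves no path between 4 and 9: the component count goes from 1 to 2. So it is a bridge.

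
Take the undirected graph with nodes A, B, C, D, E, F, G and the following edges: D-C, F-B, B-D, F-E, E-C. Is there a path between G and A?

No

The component containing G is {G}, and A is not in it.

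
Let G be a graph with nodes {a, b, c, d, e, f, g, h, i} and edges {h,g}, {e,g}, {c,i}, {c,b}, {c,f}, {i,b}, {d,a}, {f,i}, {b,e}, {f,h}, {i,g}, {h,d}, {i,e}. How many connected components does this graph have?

1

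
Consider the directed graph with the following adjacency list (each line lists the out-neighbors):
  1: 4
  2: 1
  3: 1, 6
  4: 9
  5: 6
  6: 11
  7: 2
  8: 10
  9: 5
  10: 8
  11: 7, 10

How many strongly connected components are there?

3

{1, 2, 4, 5, 6, 7, 9, 11} are all mutually reachable — one SCC of size 8.
{8, 10} are all mutually reachable — one SCC of size 2.
{3} is an SCC by itself.
That gives 3 strongly connected components.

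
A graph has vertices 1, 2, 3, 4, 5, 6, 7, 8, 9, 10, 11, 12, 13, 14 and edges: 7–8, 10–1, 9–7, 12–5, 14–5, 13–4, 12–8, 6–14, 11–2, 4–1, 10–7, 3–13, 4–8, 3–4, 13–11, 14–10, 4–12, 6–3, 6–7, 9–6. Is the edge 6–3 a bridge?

No

After removing 6–3, the path 6-7-8-4-3 still connects them, so the edge is not a bridge.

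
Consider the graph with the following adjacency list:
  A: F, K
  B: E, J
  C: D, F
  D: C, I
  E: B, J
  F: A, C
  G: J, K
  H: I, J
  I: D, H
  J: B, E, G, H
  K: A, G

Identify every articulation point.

J

Removing J increases the component count from 1 to 2, so J is a cut vertex.
By contrast removing G leaves 1 component; it is not a cut vertex. No other vertex is a cut vertex either.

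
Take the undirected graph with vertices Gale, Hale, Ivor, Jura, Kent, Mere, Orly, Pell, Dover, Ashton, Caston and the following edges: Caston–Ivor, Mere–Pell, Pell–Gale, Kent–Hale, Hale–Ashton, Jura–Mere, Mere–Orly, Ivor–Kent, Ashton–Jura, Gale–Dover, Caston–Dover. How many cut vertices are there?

Removing Mere increases the component count from 1 to 2, so Mere is a cut vertex.
By contrast removing Caston leaves 1 component; it is not a cut vertex. No other vertex is a cut vertex either.

1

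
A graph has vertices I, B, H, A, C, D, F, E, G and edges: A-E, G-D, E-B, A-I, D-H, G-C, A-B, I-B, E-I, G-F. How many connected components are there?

2

Starting from A we can reach A, B, E, I. That is one component of size 4.
Starting from C we can reach C, D, F, G, H. That is one component of size 5.
Total: 2 components.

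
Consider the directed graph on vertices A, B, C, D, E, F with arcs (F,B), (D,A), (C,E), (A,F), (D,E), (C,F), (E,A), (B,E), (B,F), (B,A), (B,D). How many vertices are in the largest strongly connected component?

{A, B, D, E, F} are all mutually reachable — one SCC of size 5.
{C} is an SCC by itself.
The largest has 5 vertices.

5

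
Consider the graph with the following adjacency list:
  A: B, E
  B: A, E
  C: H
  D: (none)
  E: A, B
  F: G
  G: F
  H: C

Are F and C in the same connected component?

No

The component containing F is {F, G}, and C is not in it.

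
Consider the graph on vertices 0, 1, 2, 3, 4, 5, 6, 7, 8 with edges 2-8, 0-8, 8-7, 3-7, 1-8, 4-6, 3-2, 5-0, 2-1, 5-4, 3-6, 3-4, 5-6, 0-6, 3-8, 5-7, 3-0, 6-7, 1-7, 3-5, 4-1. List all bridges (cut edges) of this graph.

none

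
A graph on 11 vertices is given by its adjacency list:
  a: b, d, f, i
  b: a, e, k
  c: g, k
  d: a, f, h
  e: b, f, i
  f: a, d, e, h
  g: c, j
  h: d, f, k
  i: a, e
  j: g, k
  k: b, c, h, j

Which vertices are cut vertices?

Removing k increases the component count from 1 to 2, so k is a cut vertex.
By contrast removing h leaves 1 component; it is not a cut vertex. No other vertex is a cut vertex either.

k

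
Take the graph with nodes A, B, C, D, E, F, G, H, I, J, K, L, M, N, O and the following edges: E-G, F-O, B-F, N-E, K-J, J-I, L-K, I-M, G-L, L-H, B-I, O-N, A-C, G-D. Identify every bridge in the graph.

A-C, D-G, H-L, I-M

The edges on the cycle B-F-O-N-E-G-L-K-J-I-B are not bridges since each lies on that cycle.
But removing I-M disconnects I from M; removing H-L disconnects H from L; removing D-G disconnects D from G; removing A-C disconnects A from C — these are bridges.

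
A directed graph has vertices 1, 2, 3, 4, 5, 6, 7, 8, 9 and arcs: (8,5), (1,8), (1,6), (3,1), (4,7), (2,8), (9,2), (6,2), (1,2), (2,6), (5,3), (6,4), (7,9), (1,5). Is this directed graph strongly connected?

Yes

From 2 we can reach every vertex (1, 2, 3, 4, 5, 6, 7, 8, 9), and every vertex can reach 2 (1, 2, 3, 4, 5, 6, 7, 8, 9). So the whole graph is one strongly connected component.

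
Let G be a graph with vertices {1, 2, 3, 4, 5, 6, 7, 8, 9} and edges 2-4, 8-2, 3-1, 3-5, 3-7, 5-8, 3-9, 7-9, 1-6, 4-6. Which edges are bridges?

The edges on the cycle 3-7-9-3 are not bridges since each lies on that cycle.
Every edge lies on some cycle, so there are no bridges.

none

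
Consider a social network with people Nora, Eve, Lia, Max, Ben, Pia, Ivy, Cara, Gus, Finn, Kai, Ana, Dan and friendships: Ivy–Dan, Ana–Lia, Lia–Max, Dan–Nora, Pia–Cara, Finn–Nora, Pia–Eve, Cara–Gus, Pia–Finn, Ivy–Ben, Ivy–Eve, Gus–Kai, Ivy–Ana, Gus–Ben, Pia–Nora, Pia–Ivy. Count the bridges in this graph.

4

The edges on the cycle Pia-Ivy-Dan-Nora-Finn-Pia are not bridges since each lies on that cycle.
But removing Max–Lia disconnects Max from Lia; removing Ana–Lia disconnects Ana from Lia; removing Ana–Ivy disconnects Ana from Ivy; removing Gus–Kai disconnects Gus from Kai — these are bridges.
That makes 4 bridges.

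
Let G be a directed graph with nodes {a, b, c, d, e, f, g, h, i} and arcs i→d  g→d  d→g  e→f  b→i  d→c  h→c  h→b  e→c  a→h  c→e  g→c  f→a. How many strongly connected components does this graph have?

1

{a, b, c, d, e, f, g, h, i} are all mutually reachable — one SCC of size 9.
That gives 1 strongly connected component.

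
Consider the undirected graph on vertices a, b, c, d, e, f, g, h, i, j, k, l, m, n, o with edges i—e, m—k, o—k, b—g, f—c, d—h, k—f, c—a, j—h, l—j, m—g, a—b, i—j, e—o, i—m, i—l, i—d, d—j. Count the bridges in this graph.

The edges on the cycle i-e-o-k-f-c-a-b-g-m-i are not bridges since each lies on that cycle.
Every edge lies on some cycle, so there are no bridges.

0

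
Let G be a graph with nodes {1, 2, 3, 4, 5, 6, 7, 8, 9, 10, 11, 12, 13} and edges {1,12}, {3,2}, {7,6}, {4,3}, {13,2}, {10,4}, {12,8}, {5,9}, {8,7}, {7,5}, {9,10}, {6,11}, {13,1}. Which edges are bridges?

11-6, 6-7

The edges on the cycle 13-1-12-8-7-5-9-10-4-3-2-13 are not bridges since each lies on that cycle.
But removing 6-7 disconnects 6 from 7; removing 6-11 disconnects 6 from 11 — these are bridges.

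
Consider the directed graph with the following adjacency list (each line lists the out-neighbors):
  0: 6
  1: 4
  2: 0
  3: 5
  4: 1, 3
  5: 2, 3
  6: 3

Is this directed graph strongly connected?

There is no directed path from 6 to 4, so the graph is not strongly connected.

No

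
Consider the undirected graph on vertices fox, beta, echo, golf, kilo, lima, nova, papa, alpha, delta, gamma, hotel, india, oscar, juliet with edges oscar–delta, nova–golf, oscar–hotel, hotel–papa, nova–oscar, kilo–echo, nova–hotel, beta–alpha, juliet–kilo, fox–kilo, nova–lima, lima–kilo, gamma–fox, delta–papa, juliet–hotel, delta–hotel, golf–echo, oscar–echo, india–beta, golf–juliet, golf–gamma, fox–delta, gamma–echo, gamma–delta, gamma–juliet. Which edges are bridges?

alpha-beta, beta-india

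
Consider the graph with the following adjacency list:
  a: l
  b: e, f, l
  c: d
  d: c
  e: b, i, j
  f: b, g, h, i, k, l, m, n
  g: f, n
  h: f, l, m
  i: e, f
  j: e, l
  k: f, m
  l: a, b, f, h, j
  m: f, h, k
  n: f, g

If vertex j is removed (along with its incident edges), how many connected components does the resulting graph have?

With j gone, the remaining components are: {c, d}; {a, b, e, f, g, h, i, k, l, m, n}.
That is 2 components.

2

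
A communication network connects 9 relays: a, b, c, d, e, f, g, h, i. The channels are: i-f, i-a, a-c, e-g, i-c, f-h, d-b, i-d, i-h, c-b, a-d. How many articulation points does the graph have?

1

Removing i increases the component count from 2 to 3, so i is a cut vertex.
By contrast removing h leaves 2 components; it is not a cut vertex. No other vertex is a cut vertex either.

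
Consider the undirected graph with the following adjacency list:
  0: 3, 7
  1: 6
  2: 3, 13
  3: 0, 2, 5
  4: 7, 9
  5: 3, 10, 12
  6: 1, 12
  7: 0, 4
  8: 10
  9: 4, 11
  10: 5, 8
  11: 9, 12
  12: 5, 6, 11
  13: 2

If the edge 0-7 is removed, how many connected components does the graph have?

1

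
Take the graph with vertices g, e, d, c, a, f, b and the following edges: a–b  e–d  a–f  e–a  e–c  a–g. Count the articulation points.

Removing a increases the component count from 1 to 4, so a is a cut vertex.
Removing e increases the component count from 1 to 3, so e is a cut vertex.
By contrast removing f leaves 1 component; it is not a cut vertex. No other vertex is a cut vertex either.

2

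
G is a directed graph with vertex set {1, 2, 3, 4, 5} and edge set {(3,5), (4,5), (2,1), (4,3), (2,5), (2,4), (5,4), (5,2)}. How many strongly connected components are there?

{2, 3, 4, 5} are all mutually reachable — one SCC of size 4.
{1} is an SCC by itself.
That gives 2 strongly connected components.

2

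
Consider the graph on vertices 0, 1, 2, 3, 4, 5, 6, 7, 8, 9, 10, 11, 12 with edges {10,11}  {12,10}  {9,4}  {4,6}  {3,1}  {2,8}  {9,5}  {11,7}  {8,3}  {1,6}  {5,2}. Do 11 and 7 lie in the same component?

From 11 we can reach 7, 10, 11, 12, which includes 7.

Yes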